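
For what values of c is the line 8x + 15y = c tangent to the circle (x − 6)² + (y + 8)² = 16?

Tangency holds when the distance from the centre (6, −8) to the line equals the radius 4:
|8·6 + 15·(−8) − c| / √289 = 4
|c − (−72)| = 4·17, so c = −4 or c = −140.

c = −140 or c = −4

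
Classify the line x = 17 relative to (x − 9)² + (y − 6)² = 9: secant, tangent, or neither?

d² = (1·9 + 0·6 − (17))² = 64; r² = 9.
Since d² > r², the line lies outside the circle.

neither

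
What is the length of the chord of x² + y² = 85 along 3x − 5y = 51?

√34

From the line, y = (−51 + 3x)/5. Substituting:
34x² − 306x + 476 = 0  ⟹  x² − 9x + 14 = 0
x = 7 or x = 2, giving (7, −6) and (2, −9).
|(7, −6) − (2, −9)| = √((5)² + (3)²) = √34.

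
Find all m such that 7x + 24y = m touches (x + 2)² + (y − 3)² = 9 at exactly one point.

m = −17 or m = 133

The line touches the circle iff its distance from (−2, 3) is 3:
|7·(−2) + 24·3 − m| / √625 = 3
|m − (58)| = 3·25, so m = 133 or m = −17.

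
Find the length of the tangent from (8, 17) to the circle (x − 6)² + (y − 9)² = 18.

5√2

The centre is (6, 9) and r = 3√2. The square of the distance from P to the centre is 4 + 64 = 68.
The tangent meets the radius at right angles, so tangent² = |PO|² − r² = 68 − 18 = 50.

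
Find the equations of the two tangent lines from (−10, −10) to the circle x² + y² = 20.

2x − y = −10 and x − 2y = 10

Write the tangent as mx − y + (−10 − m·(−10)) = 0 and set its distance from the centre to 2√5:
(10m − (10))² = 20(m² + 1)
2m² − 5m + 2 = 0, so m = 2 or m = 1/2.
With m = 2: 2x − y = −10. With m = 1/2: x − 2y = 10.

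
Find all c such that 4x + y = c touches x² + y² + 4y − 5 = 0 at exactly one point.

For a tangent, require d(centre, line) = r = 3.
|4·0 + 1·(−2) − c| / √17 = 3
|c − (−2)| = 3√17.

c = −2 ± 3√17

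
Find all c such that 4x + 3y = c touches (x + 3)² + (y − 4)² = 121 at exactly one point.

Tangency holds when the distance from the centre (−3, 4) to the line equals the radius 11:
|4·(−3) + 3·4 − c| / √25 = 11
|c| = 11·5, so c = 55 or c = −55.

c = −55 or c = 55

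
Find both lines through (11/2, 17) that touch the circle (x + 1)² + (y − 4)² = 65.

Write the tangent as mx − y + (17 − m·(11/2)) = 0 and set its distance from the centre to √65:
[m·(−13/2) − (−13)]² = 65(m² + 1)
7m² + 52m − 32 = 0, so m = −8 or m = 4/7.
Through (11/2, 17) these give 8x + y = 61 and 4x − 7y = −97.

8x + y = 61 and 4x − 7y = −97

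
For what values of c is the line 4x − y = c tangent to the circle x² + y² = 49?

For a tangent, require d(centre, line) = r = 7.
|4·0 − 1·0 − c| / √17 = 7
|c| = 7√17.

c = ±7√17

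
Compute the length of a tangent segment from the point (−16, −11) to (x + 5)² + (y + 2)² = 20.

√182

Centre (−5, −2), r² = 20. |PO|² = (−11)² + (−9)² = 202.
Power of the point: PT² = |PO|² − r² = 182, so PT = √182.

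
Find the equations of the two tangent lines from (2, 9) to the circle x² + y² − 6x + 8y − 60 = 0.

7x − 6y = −40 and 6x + 7y = 75

Write the tangent as mx − y + (9 − m·(2)) = 0 and set its distance from the centre to √85:
(1m − (−13))² = 85(m² + 1)
42m² − 13m − 42 = 0, so m = 7/6 or m = −6/7.
With m = 7/6: 7x − 6y = −40. With m = −6/7: 6x + 7y = 75.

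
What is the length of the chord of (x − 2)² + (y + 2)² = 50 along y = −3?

14

The distance from (2, −2) to the line is 1, and r² = 50.
Half the chord is √(r² − d²) = √(49), so the full chord is 14.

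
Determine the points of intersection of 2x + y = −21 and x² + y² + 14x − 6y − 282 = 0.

(−19, 17) and (−3, −15)

Express y = −2x − 21 and substitute into the circle:
5x² + 110x + 285 = 0  ⟹  x² + 22x + 57 = 0
x = −3 or x = −19, giving (−3, −15) and (−19, 17).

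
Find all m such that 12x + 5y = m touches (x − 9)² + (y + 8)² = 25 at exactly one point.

For a tangent, require d(centre, line) = r = 5.
|12·9 + 5·(−8) − m| / √169 = 5
|m − (68)| = 5·13, so m = 133 or m = 3.

m = 3 or m = 133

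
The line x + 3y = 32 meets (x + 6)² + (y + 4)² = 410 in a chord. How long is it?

8√10

From the line, y = (32 − x)/3. Substituting:
10x² + 20x − 1430 = 0  ⟹  x² + 2x − 143 = 0
x = 11 or x = −13, giving (11, 7) and (−13, 15).
|(11, 7) − (−13, 15)| = √((24)² + (−8)²) = 8√10.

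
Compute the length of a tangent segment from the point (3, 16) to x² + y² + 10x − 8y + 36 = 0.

The centre is (−5, 4) and r = √5. The square of the distance from P to the centre is 64 + 144 = 208.
The tangent meets the radius at right angles, so tangent² = |PO|² − r² = 208 − 5 = 203.

√203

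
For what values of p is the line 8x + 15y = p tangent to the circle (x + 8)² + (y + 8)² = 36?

Tangency holds when the distance from the centre (−8, −8) to the line equals the radius 6:
|8·(−8) + 15·(−8) − p| / √289 = 6
|p − (−184)| = 6·17, so p = −82 or p = −286.

p = −286 or p = −82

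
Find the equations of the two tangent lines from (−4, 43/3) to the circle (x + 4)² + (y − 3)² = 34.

5x + 3y = 23 and 5x − 3y = −63

Write the tangent as mx − y + (43/3 − m·(−4)) = 0 and set its distance from the centre to √34:
(0m − (−34/3))² = 34(m² + 1)
9m² − 25 = 0, so m = −5/3 or m = 5/3.
Through (−4, 43/3) these give 5x + 3y = 23 and 5x − 3y = −63.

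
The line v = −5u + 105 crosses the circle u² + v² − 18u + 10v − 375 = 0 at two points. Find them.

(18, 15) and (25, −20)

Substitute v = −5u + 105:
26u² − 1118u + 11700 = 0  ⟹  u² − 43u + 450 = 0
u = 25 or u = 18, giving (25, −20) and (18, 15).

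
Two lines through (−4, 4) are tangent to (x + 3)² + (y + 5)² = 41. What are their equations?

A line y − (4) = m(x − (−4)) is tangent when its distance from (−3, −5) is √41:
(1m − (−9))² = 41(m² + 1)
20m² − 9m − 20 = 0, so m = −4/5 or m = 5/4.
With m = −4/5: 4x + 5y = 4. With m = 5/4: 5x − 4y = −36.

4x + 5y = 4 and 5x − 4y = −36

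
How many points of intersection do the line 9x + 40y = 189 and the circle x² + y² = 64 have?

2

d² = (9·0 + 40·0 − (189))²/1681 = 35721/1681; r² = 64.
Since d² < r², the line cuts the circle twice.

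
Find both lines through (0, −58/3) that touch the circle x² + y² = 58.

7x − 3y = 58 and 7x + 3y = −58

A line y − (−58/3) = m(x − (0)) is tangent when its distance from (0, 0) is √58:
[m·(0) − (58/3)]² = 58(m² + 1)
9m² − 49 = 0, so m = 7/3 or m = −7/3.
Through (0, −58/3) these give 7x − 3y = 58 and 7x + 3y = −58.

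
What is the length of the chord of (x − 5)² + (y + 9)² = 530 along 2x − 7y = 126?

Substitute y = (−126 + 2x)/7:
53x² − 742x − 20776 = 0  ⟹  x² − 14x − 392 = 0
x = 28 or x = −14, giving (28, −10) and (−14, −22).
Chord length = distance between (28, −10) and (−14, −22) = √1908 = 6√53.

6√53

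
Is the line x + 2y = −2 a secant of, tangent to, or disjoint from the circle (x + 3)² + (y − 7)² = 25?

d² = (1·(−3) + 2·7 − (−2))²/5 = 169/5; r² = 25.
Since d² > r², the line lies outside the circle.

disjoint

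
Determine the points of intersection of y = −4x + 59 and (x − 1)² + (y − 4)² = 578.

(8, 27) and (18, −13)

Express y = −4x + 59 and substitute into the circle:
17x² − 442x + 2448 = 0  ⟹  x² − 26x + 144 = 0
x = 18 or x = 8, giving (18, −13) and (8, 27).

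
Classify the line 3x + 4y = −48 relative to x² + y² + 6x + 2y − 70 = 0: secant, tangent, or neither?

secant

Substituting the line into the circle gives 25x² + 360x + 800 = 0.
Discriminant = (360)² − 4·25·(800) = 49600 > 0.
Two real roots: the line is a secant.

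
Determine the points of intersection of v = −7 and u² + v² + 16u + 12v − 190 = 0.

Express v = −7 and substitute into the circle:
u² + 16u − 225 = 0
u = 9 or u = −25, giving (9, −7) and (−25, −7).

(−25, −7) and (9, −7)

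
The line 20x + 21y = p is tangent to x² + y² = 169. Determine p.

For a tangent, require d(centre, line) = r = 13.
|20·0 + 21·0 − p| / √841 = 13
|p| = 13·29, so p = 377 or p = −377.

p = −377 or p = 377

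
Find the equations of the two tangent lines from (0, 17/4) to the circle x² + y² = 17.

x + 4y = 17 and x − 4y = −17

Let a tangent through (0, 17/4) have slope m. Its distance from (0, 0) must equal √17:
[m·(0) − (−17/4)]² = 17(m² + 1)
16m² − 1 = 0, so m = −1/4 or m = 1/4.
With m = −1/4: x + 4y = 17. With m = 1/4: x − 4y = −17.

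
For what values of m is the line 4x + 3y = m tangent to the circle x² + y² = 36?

The line touches the circle iff its distance from (0, 0) is 6:
|4·0 + 3·0 − m| / √25 = 6
|m| = 6·5, so m = 30 or m = −30.

m = −30 or m = 30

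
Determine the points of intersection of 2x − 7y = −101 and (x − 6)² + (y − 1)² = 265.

Express y = (101 + 2x)/7 and substitute into the circle:
53x² − 212x − 2385 = 0  ⟹  x² − 4x − 45 = 0
x = 9 or x = −5, giving (9, 17) and (−5, 13).

(−5, 13) and (9, 17)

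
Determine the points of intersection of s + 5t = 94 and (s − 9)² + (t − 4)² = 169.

(9, 17) and (14, 16)

From the line, t = (94 − s)/5. Substituting:
26s² − 598s + 3276 = 0  ⟹  s² − 23s + 126 = 0
s = 14 or s = 9, giving (14, 16) and (9, 17).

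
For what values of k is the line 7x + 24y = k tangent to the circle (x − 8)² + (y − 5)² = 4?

k = 126 or k = 226

The line touches the circle iff its distance from (8, 5) is 2:
|7·8 + 24·5 − k| / √625 = 2
|k − (176)| = 2·25, so k = 226 or k = 126.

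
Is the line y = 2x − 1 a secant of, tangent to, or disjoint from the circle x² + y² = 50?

Centre (0, 0), r² = 50. Distance² from centre to line = (−1)²/5 = 1/5.
Since d² < r², the line cuts the circle twice.

secant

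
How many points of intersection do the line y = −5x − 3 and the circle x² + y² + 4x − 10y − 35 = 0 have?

2

Substituting the line into the circle gives 26x² + 84x + 4 = 0.
Δ = 7056 − 416 = 6640.
Two real roots: the line is a secant.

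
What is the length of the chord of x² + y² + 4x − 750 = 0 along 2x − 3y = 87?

6√13

From the line, y = (−87 + 2x)/3. Substituting:
13x² − 312x + 819 = 0  ⟹  x² − 24x + 63 = 0
x = 21 or x = 3, giving (21, −15) and (3, −27).
|(21, −15) − (3, −27)| = √((18)² + (12)²) = 6√13.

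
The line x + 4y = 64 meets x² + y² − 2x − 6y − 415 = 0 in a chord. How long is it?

8√17

Express y = (64 − x)/4 and substitute into the circle:
17x² − 136x − 4080 = 0  ⟹  x² − 8x − 240 = 0
x = 20 or x = −12, giving (20, 11) and (−12, 19).
|(20, 11) − (−12, 19)| = √((32)² + (−8)²) = 8√17.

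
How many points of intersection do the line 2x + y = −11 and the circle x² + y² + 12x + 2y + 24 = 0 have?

2

d² = (2·(−6) + 1·(−1) − (−11))²/5 = 4/5; r² = 13.
Since d² < r², the line cuts the circle twice.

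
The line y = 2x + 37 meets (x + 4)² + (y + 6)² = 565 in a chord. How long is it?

16√5

From the line, y = 2x + 37. Substituting:
5x² + 180x + 1300 = 0  ⟹  x² + 36x + 260 = 0
x = −10 or x = −26, giving (−10, 17) and (−26, −15).
Chord length = distance between (−10, 17) and (−26, −15) = √1280 = 16√5.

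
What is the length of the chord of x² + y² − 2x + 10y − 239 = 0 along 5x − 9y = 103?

3√106

The distance from (1, −5) to the line is 53/√106, and r² = 265.
Chord = 2√(r² − d²) = 2·√(477/2) = 3√106.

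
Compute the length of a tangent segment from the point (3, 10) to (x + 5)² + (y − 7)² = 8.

With centre O = (−5, 7), |OP|² = 73 and r² = 8.
Power of the point: PT² = |PO|² − r² = 65, so PT = √65.

√65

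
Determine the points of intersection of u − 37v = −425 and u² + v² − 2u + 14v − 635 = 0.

(−18, 11) and (19, 12)

From the line, v = (425 + u)/37. Substituting:
1370u² − 1370u − 468540 = 0  ⟹  u² − u − 342 = 0
u = 19 or u = −18, giving (19, 12) and (−18, 11).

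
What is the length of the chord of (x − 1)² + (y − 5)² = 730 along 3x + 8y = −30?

Centre (1, 5), r² = 730. Perpendicular distance d from centre to line = |73| / √73 = 73/√73.
Chord = 2√(r² − d²) = 2·√(657) = 6√73.

6√73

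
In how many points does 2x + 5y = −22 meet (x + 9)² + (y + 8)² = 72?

2

d² = (2·(−9) + 5·(−8) − (−22))²/29 = 1296/29; r² = 72.
Since d² < r², the line cuts the circle twice.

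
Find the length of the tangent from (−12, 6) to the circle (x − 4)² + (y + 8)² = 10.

The centre is (4, −8) and r = √10. The square of the distance from P to the centre is 256 + 196 = 452.
The tangent meets the radius at right angles, so tangent² = |PO|² − r² = 452 − 10 = 442.

√442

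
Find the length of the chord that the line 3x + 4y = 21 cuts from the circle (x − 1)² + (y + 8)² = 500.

40

The distance from (1, −8) to the line is 50/√25, and r² = 500.
Chord = 2√(r² − d²) = 2·√(400) = 40.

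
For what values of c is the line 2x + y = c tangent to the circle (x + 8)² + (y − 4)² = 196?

Tangency holds when the distance from the centre (−8, 4) to the line equals the radius 14:
|2·(−8) + 1·4 − c| / √5 = 14
|c − (−12)| = 14√5.

c = −12 ± 14√5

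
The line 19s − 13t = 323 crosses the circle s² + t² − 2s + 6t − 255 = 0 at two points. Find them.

Express t = (−323 + 19s)/13 and substitute into the circle:
530s² − 11130s + 36040 = 0  ⟹  s² − 21s + 68 = 0
s = 17 or s = 4, giving (17, 0) and (4, −19).

(4, −19) and (17, 0)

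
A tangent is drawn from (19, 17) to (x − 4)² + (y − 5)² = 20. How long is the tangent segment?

√349

The centre is (4, 5) and r = 2√5. The square of the distance from P to the centre is 225 + 144 = 369.
The tangent meets the radius at right angles, so tangent² = |PO|² − r² = 369 − 20 = 349.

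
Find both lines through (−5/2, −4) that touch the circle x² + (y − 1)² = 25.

y = −4 and 4x + 3y = −22

A line y − (−4) = m(x − (−5/2)) is tangent when its distance from (0, 1) is 5:
[m·(5/2) − (5)]² = 25(m² + 1)
3m² + 4m = 0, so m = 0 or m = −4/3.
Through (−5/2, −4) these give y = −4 and 4x + 3y = −22.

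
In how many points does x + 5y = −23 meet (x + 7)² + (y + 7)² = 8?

Substituting the line into the circle gives 26x² + 326x + 1169 = 0.
Δ = 106276 − 121576 = −15300.
No real roots: the line does not meet the circle.

0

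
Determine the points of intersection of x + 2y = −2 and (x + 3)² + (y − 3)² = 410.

(−22, 10) and (14, −8)

Express y = (−2 − x)/2 and substitute into the circle:
5x² + 40x − 1540 = 0  ⟹  x² + 8x − 308 = 0
x = 14 or x = −22, giving (14, −8) and (−22, 10).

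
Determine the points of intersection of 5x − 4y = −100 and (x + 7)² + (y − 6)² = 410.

From the line, y = (100 + 5x)/4. Substituting:
41x² + 984x = 0  ⟹  x² + 24x = 0
x = 0 or x = −24, giving (0, 25) and (−24, −5).

(−24, −5) and (0, 25)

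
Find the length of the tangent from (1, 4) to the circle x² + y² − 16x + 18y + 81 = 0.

√154

With centre O = (8, −9), |OP|² = 218 and r² = 64.
By the tangent–radius right angle, tangent length = √(|PO|² − r²) = √154.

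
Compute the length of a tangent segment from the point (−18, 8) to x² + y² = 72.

Centre (0, 0), r² = 72. |PO|² = (−18)² + (8)² = 388.
The tangent meets the radius at right angles, so tangent² = |PO|² − r² = 388 − 72 = 316.

2√79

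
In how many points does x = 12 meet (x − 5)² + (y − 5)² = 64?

2

Substituting the line into the circle gives y² − 10y + 10 = 0.
Discriminant = (−10)² − 4·1·(10) = 60 > 0.
Two real roots: the line is a secant.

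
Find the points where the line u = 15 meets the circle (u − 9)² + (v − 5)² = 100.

(15, −3) and (15, 13)

The line gives u = 15. Substituting into the circle:
v² − 10v − 39 = 0
v = 13 or v = −3, giving (15, 13) and (15, −3).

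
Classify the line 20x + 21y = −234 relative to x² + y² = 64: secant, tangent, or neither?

Substituting the line into the circle gives 841x² + 9360x + 26532 = 0.
Discriminant = (9360)² − 4·841·(26532) = −1644048 < 0.
No real roots: the line does not meet the circle.

neither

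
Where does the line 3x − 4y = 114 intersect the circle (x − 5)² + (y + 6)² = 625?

From the line, y = (−114 + 3x)/4. Substituting:
25x² − 700x − 1500 = 0  ⟹  x² − 28x − 60 = 0
x = 30 or x = −2, giving (30, −6) and (−2, −30).

(−2, −30) and (30, −6)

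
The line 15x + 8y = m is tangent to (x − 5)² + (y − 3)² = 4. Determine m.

m = 65 or m = 133

Tangency holds when the distance from the centre (5, 3) to the line equals the radius 2:
|15·5 + 8·3 − m| / √289 = 2
|m − (99)| = 2·17, so m = 133 or m = 65.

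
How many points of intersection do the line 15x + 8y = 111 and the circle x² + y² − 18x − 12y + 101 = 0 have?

0

Substituting the line into the circle gives 289x² − 3042x + 8129 = 0.
Discriminant = (−3042)² − 4·289·(8129) = −143360 < 0.
No real roots: the line does not meet the circle.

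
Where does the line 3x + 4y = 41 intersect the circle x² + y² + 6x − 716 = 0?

(−17, 23) and (23, −7)

Substitute y = (41 − 3x)/4:
25x² − 150x − 9775 = 0  ⟹  x² − 6x − 391 = 0
x = 23 or x = −17, giving (23, −7) and (−17, 23).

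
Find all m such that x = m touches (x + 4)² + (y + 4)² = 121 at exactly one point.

Tangency holds when the distance from the centre (−4, −4) to the line equals the radius 11:
|1·(−4) + 0·(−4) − m| / √1 = 11
|m − (−4)| = 11, so m = 7 or m = −15.

m = −15 or m = 7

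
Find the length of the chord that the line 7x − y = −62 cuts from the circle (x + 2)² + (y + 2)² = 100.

The distance from (−2, −2) to the line is 50/√50, and r² = 100.
Chord = 2√(r² − d²) = 2·√(50) = 10√2.

10√2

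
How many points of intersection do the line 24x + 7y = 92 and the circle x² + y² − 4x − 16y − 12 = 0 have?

d² = (24·2 + 7·8 − (92))²/625 = 144/625; r² = 80.
Since d² < r², the line cuts the circle twice.

2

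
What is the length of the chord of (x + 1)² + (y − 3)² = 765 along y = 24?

Substitute y = 24:
x² + 2x − 323 = 0
x = 17 or x = −19, giving (17, 24) and (−19, 24).
|(17, 24) − (−19, 24)| = √((36)² + (0)²) = 36.

36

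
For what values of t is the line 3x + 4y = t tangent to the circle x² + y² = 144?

The line touches the circle iff its distance from (0, 0) is 12:
|3·0 + 4·0 − t| / √25 = 12
|t| = 12·5, so t = 60 or t = −60.

t = −60 or t = 60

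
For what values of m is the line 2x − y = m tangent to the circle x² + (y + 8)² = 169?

The line touches the circle iff its distance from (0, −8) is 13:
|2·0 − 1·(−8) − m| / √5 = 13
|m − (8)| = 13√5.

m = 8 ± 13√5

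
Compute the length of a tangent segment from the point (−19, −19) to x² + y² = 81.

√641

The centre is (0, 0) and r = 9. The square of the distance from P to the centre is 361 + 361 = 722.
The tangent meets the radius at right angles, so tangent² = |PO|² − r² = 722 − 81 = 641.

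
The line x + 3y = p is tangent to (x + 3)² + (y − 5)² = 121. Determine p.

p = 12 ± 11√10

Tangency holds when the distance from the centre (−3, 5) to the line equals the radius 11:
|1·(−3) + 3·5 − p| / √10 = 11
|p − (12)| = 11√10.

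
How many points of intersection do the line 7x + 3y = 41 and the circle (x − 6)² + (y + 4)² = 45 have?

2

Substituting the line into the circle gives 58x² − 850x + 2728 = 0.
Discriminant = (−850)² − 4·58·(2728) = 89604 > 0.
Two real roots: the line is a secant.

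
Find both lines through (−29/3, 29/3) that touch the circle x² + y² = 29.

2x + 5y = 29 and 5x + 2y = −29

A line y − (29/3) = m(x − (−29/3)) is tangent when its distance from (0, 0) is √29:
[m·(29/3) − (−29/3)]² = 29(m² + 1)
10m² + 29m + 10 = 0, so m = −2/5 or m = −5/2.
With m = −2/5: 2x + 5y = 29. With m = −5/2: 5x + 2y = −29.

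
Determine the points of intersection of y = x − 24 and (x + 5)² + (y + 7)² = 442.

Substitute y = x − 24:
2x² − 24x − 128 = 0  ⟹  x² − 12x − 64 = 0
x = 16 or x = −4, giving (16, −8) and (−4, −28).

(−4, −28) and (16, −8)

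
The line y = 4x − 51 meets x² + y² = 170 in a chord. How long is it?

2√17

The distance from (0, 0) to the line is 51/√17, and r² = 170.
Half the chord is √(r² − d²) = √(17), so the full chord is 2√17.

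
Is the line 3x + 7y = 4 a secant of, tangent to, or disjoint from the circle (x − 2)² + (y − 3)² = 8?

disjoint

Centre (2, 3), r² = 8. Distance² from centre to line = (23)²/58 = 529/58.
Since d² > r², the line lies outside the circle.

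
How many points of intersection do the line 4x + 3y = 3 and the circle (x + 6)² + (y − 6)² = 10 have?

2

d² = (4·(−6) + 3·6 − (3))²/25 = 81/25; r² = 10.
Since d² < r², the line cuts the circle twice.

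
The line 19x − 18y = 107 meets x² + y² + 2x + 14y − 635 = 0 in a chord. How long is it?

2√685

Express y = (−107 + 19x)/18 and substitute into the circle:
685x² + 1370x − 221255 = 0  ⟹  x² + 2x − 323 = 0
x = 17 or x = −19, giving (17, 12) and (−19, −26).
|(17, 12) − (−19, −26)| = √((36)² + (38)²) = 2√685.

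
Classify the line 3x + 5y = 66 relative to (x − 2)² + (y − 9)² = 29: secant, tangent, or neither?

Substituting the line into the circle gives 34x² − 226x − 184 = 0.
Δ = 51076 − (−25024) = 76100.
Two real roots: the line is a secant.

secant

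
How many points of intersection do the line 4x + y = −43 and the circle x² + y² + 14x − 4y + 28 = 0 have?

2

d² = (4·(−7) + 1·2 − (−43))²/17 = 17; r² = 25.
Since d² < r², the line cuts the circle twice.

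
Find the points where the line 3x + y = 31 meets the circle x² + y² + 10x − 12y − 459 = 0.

(1, 28) and (13, −8)

Express y = −3x + 31 and substitute into the circle:
10x² − 140x + 130 = 0  ⟹  x² − 14x + 13 = 0
x = 13 or x = 1, giving (13, −8) and (1, 28).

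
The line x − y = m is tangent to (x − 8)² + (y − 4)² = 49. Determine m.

The line touches the circle iff its distance from (8, 4) is 7:
|1·8 − 1·4 − m| / √2 = 7
|m − (4)| = 7√2.

m = 4 ± 7√2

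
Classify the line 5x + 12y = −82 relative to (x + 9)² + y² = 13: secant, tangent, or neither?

d² = (5·(−9) + 12·0 − (−82))²/169 = 1369/169; r² = 13.
Since d² < r², the line cuts the circle twice.

secant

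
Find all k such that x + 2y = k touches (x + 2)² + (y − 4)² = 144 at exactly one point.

The line touches the circle iff its distance from (−2, 4) is 12:
|1·(−2) + 2·4 − k| / √5 = 12
|k − (6)| = 12√5.

k = 6 ± 12√5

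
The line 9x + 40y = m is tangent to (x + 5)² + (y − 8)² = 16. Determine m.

m = 111 or m = 439

Tangency holds when the distance from the centre (−5, 8) to the line equals the radius 4:
|9·(−5) + 40·8 − m| / √1681 = 4
|m − (275)| = 4·41, so m = 439 or m = 111.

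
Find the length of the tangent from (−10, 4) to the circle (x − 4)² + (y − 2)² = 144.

2√14

With centre O = (4, 2), |OP|² = 200 and r² = 144.
The tangent meets the radius at right angles, so tangent² = |PO|² − r² = 200 − 144 = 56.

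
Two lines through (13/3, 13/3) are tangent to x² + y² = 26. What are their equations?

5x + y = 26 and x + 5y = 26

Write the tangent as mx − y + (13/3 − m·(13/3)) = 0 and set its distance from the centre to √26:
(−13/3m − (−13/3))² = 26(m² + 1)
5m² + 26m + 5 = 0, so m = −5 or m = −1/5.
Through (13/3, 13/3) these give 5x + y = 26 and x + 5y = 26.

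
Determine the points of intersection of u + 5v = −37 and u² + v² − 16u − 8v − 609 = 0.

Express v = (−37 − u)/5 and substitute into the circle:
26u² − 286u − 12376 = 0  ⟹  u² − 11u − 476 = 0
u = 28 or u = −17, giving (28, −13) and (−17, −4).

(−17, −4) and (28, −13)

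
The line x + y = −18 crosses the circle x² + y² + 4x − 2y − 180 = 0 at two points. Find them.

Substitute y = −x − 18:
2x² + 42x + 180 = 0  ⟹  x² + 21x + 90 = 0
x = −6 or x = −15, giving (−6, −12) and (−15, −3).

(−15, −3) and (−6, −12)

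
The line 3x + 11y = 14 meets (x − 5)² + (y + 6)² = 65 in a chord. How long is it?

√130

Substitute y = (14 − 3x)/11:
130x² − 1690x + 1560 = 0  ⟹  x² − 13x + 12 = 0
x = 12 or x = 1, giving (12, −2) and (1, 1).
Chord length = distance between (12, −2) and (1, 1) = √130 = √130.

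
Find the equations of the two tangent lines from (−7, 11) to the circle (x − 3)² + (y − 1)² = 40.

A line y − (11) = m(x − (−7)) is tangent when its distance from (3, 1) is 2√10:
(10m − (−10))² = 40(m² + 1)
3m² + 10m + 3 = 0, so m = −1/3 or m = −3.
With m = −1/3: x + 3y = 26. With m = −3: 3x + y = −10.

x + 3y = 26 and 3x + y = −10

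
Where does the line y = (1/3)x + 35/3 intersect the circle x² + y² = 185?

(−11, 8) and (4, 13)

Express y = (35 + x)/3 and substitute into the circle:
10x² + 70x − 440 = 0  ⟹  x² + 7x − 44 = 0
x = 4 or x = −11, giving (4, 13) and (−11, 8).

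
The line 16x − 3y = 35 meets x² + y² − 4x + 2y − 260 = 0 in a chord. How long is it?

2√265

The distance from (2, −1) to the line is 0/√265, and r² = 265.
Chord = 2√(r² − d²) = 2·√(265) = 2√265.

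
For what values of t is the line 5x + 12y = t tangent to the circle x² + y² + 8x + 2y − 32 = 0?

Tangency holds when the distance from the centre (−4, −1) to the line equals the radius 7:
|5·(−4) + 12·(−1) − t| / √169 = 7
|t − (−32)| = 7·13, so t = 59 or t = −123.

t = −123 or t = 59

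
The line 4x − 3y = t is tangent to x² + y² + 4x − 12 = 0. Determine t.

For a tangent, require d(centre, line) = r = 4.
|4·(−2) − 3·0 − t| / √25 = 4
|t − (−8)| = 4·5, so t = 12 or t = −28.

t = −28 or t = 12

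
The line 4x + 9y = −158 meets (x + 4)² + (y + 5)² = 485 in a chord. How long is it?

4√97

The distance from (−4, −5) to the line is 97/√97, and r² = 485.
Chord = 2√(r² − d²) = 2·√(388) = 4√97.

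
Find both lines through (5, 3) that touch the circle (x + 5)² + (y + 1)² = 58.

3x + 7y = 36 and 7x − 3y = 26

Write the tangent as mx − y + (3 − m·(5)) = 0 and set its distance from the centre to √58:
(−10m − (−4))² = 58(m² + 1)
21m² − 40m − 21 = 0, so m = −3/7 or m = 7/3.
Through (5, 3) these give 3x + 7y = 36 and 7x − 3y = 26.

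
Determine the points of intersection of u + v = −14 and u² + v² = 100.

(−8, −6) and (−6, −8)

From the line, v = −u − 14. Substituting:
2u² + 28u + 96 = 0  ⟹  u² + 14u + 48 = 0
u = −6 or u = −8, giving (−6, −8) and (−8, −6).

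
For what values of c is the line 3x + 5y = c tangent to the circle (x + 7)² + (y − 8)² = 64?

Tangency holds when the distance from the centre (−7, 8) to the line equals the radius 8:
|3·(−7) + 5·8 − c| / √34 = 8
|c − (19)| = 8√34.

c = 19 ± 8√34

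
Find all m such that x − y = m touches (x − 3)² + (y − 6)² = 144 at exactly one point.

m = −3 ± 12√2

Tangency holds when the distance from the centre (3, 6) to the line equals the radius 12:
|1·3 − 1·6 − m| / √2 = 12
|m − (−3)| = 12√2.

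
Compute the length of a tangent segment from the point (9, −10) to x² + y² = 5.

With centre O = (0, 0), |OP|² = 181 and r² = 5.
The tangent meets the radius at right angles, so tangent² = |PO|² − r² = 181 − 5 = 176.

4√11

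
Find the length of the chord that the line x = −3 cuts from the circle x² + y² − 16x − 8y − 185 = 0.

24

The distance from (8, 4) to the line is 11, and r² = 265.
Chord = 2√(r² − d²) = 2·√(144) = 24.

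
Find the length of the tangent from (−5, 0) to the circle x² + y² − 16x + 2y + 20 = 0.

5√5

Centre (8, −1), r² = 45. |PO|² = (−13)² + (1)² = 170.
By the tangent–radius right angle, tangent length = √(|PO|² − r²) = √125 = 5√5.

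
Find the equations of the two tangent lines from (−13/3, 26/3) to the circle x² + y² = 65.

Let a tangent through (−13/3, 26/3) have slope m. Its distance from (0, 0) must equal √65:
[m·(13/3) − (−26/3)]² = 65(m² + 1)
32m² − 52m − 7 = 0, so m = −1/8 or m = 7/4.
With m = −1/8: x + 8y = 65. With m = 7/4: 7x − 4y = −65.

x + 8y = 65 and 7x − 4y = −65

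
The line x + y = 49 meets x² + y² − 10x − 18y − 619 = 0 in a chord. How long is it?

Express y = −x + 49 and substitute into the circle:
2x² − 90x + 900 = 0  ⟹  x² − 45x + 450 = 0
x = 30 or x = 15, giving (30, 19) and (15, 34).
Chord length = distance between (30, 19) and (15, 34) = √450 = 15√2.

15√2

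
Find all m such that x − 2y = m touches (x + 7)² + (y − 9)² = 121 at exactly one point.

m = −25 ± 11√5

For a tangent, require d(centre, line) = r = 11.
|1·(−7) − 2·9 − m| / √5 = 11
|m − (−25)| = 11√5.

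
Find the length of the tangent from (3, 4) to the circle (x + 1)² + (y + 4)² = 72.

2√2

With centre O = (−1, −4), |OP|² = 80 and r² = 72.
The tangent meets the radius at right angles, so tangent² = |PO|² − r² = 80 − 72 = 8.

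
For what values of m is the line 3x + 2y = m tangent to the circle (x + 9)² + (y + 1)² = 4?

The line touches the circle iff its distance from (−9, −1) is 2:
|3·(−9) + 2·(−1) − m| / √13 = 2
|m − (−29)| = 2√13.

m = −29 ± 2√13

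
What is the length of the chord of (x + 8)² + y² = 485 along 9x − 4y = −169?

4√97

Centre (−8, 0), r² = 485. Perpendicular distance d from centre to line = |97| / √97 = 97/√97.
Half the chord is √(r² − d²) = √(388), so the full chord is 4√97.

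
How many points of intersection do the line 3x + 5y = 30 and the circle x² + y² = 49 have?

2

Centre (0, 0), r² = 49. Distance² from centre to line = (−30)²/34 = 450/17.
Since d² < r², the line cuts the circle twice.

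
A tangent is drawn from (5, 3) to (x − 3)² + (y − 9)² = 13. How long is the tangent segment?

3√3

Centre (3, 9), r² = 13. |PO|² = (2)² + (−6)² = 40.
Power of the point: PT² = |PO|² − r² = 27, so PT = 3√3.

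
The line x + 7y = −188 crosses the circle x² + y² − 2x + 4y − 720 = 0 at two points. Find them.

(−13, −25) and (8, −28)

Express y = (−188 − x)/7 and substitute into the circle:
50x² + 250x − 5200 = 0  ⟹  x² + 5x − 104 = 0
x = 8 or x = −13, giving (8, −28) and (−13, −25).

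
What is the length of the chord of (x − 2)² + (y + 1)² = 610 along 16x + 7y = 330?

2√305

The distance from (2, −1) to the line is 305/√305, and r² = 610.
Chord = 2√(r² − d²) = 2·√(305) = 2√305.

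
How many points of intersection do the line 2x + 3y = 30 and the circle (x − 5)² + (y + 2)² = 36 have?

Centre (5, −2), r² = 36. Distance² from centre to line = (−26)²/13 = 52.
Since d² > r², the line lies outside the circle.

0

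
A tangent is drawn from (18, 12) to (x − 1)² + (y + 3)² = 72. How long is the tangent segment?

With centre O = (1, −3), |OP|² = 514 and r² = 72.
Power of the point: PT² = |PO|² − r² = 442, so PT = √442.

√442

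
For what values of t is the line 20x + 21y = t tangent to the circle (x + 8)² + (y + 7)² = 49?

t = −510 or t = −104

For a tangent, require d(centre, line) = r = 7.
|20·(−8) + 21·(−7) − t| / √841 = 7
|t − (−307)| = 7·29, so t = −104 or t = −510.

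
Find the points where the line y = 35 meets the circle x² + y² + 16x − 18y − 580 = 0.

From the line, y = 35. Substituting:
x² + 16x + 15 = 0
x = −1 or x = −15, giving (−1, 35) and (−15, 35).

(−15, 35) and (−1, 35)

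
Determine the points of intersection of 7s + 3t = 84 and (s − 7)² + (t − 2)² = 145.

From the line, t = (84 − 7s)/3. Substituting:
58s² − 1218s + 5220 = 0  ⟹  s² − 21s + 90 = 0
s = 15 or s = 6, giving (15, −7) and (6, 14).

(6, 14) and (15, −7)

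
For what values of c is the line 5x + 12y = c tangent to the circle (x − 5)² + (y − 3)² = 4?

c = 35 or c = 87

For a tangent, require d(centre, line) = r = 2.
|5·5 + 12·3 − c| / √169 = 2
|c − (61)| = 2·13, so c = 87 or c = 35.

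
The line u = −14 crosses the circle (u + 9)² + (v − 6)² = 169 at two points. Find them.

The line gives u = −14. Substituting into the circle:
v² − 12v − 108 = 0
v = 18 or v = −6, giving (−14, 18) and (−14, −6).

(−14, −6) and (−14, 18)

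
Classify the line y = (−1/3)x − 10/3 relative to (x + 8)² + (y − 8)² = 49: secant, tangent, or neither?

Substituting the line into the circle gives 10x² + 212x + 1291 = 0.
Δ = 44944 − 51640 = −6696.
No real roots: the line does not meet the circle.

neither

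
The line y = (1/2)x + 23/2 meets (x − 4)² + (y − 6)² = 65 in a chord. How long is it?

4√5

The distance from (4, 6) to the line is 15/√5, and r² = 65.
Half the chord is √(r² − d²) = √(20), so the full chord is 4√5.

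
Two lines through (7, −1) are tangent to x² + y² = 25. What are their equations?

A line y − (−1) = m(x − (7)) is tangent when its distance from (0, 0) is 5:
[m·(−7) − (1)]² = 25(m² + 1)
12m² + 7m − 12 = 0, so m = −4/3 or m = 3/4.
With m = −4/3: 4x + 3y = 25. With m = 3/4: 3x − 4y = 25.

4x + 3y = 25 and 3x − 4y = 25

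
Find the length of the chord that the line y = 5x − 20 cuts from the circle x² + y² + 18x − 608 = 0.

9√26

Express y = 5x − 20 and substitute into the circle:
26x² − 182x − 208 = 0  ⟹  x² − 7x − 8 = 0
x = 8 or x = −1, giving (8, 20) and (−1, −25).
Chord length = distance between (8, 20) and (−1, −25) = √2106 = 9√26.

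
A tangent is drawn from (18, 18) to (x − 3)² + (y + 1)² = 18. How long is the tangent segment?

The centre is (3, −1) and r = 3√2. The square of the distance from P to the centre is 225 + 361 = 586.
The tangent meets the radius at right angles, so tangent² = |PO|² − r² = 586 − 18 = 568.

2√142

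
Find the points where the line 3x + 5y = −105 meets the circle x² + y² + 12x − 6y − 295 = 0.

(−20, −9) and (−10, −15)

Substitute y = (−105 − 3x)/5:
34x² + 1020x + 6800 = 0  ⟹  x² + 30x + 200 = 0
x = −10 or x = −20, giving (−10, −15) and (−20, −9).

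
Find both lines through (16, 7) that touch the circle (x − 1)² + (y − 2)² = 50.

Write the tangent as mx − y + (7 − m·(16)) = 0 and set its distance from the centre to 5√2:
(−15m − (−5))² = 50(m² + 1)
7m² − 6m − 1 = 0, so m = −1/7 or m = 1.
Through (16, 7) these give x + 7y = 65 and x − y = 9.

x + 7y = 65 and x − y = 9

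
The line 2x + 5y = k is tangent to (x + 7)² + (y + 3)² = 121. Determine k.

k = −29 ± 11√29

Tangency holds when the distance from the centre (−7, −3) to the line equals the radius 11:
|2·(−7) + 5·(−3) − k| / √29 = 11
|k − (−29)| = 11√29.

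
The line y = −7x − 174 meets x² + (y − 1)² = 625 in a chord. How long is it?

5√2

The distance from (0, 1) to the line is 175/√50, and r² = 625.
Chord = 2√(r² − d²) = 2·√(25/2) = 5√2.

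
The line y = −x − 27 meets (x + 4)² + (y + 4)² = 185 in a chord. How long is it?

3√2

Substitute y = −x − 27:
2x² + 54x + 360 = 0  ⟹  x² + 27x + 180 = 0
x = −12 or x = −15, giving (−12, −15) and (−15, −12).
Chord length = distance between (−12, −15) and (−15, −12) = √18 = 3√2.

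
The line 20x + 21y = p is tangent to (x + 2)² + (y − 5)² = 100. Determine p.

p = −225 or p = 355

For a tangent, require d(centre, line) = r = 10.
|20·(−2) + 21·5 − p| / √841 = 10
|p − (65)| = 10·29, so p = 355 or p = −225.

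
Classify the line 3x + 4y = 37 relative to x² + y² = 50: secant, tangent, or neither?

Centre (0, 0), r² = 50. Distance² from centre to line = (−37)²/25 = 1369/25.
Since d² > r², the line lies outside the circle.

neither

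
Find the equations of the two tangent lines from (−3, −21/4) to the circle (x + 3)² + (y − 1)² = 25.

A line y − (−21/4) = m(x − (−3)) is tangent when its distance from (−3, 1) is 5:
[m·(0) − (25/4)]² = 25(m² + 1)
16m² − 9 = 0, so m = −3/4 or m = 3/4.
With m = −3/4: 3x + 4y = −30. With m = 3/4: 3x − 4y = 12.

3x + 4y = −30 and 3x − 4y = 12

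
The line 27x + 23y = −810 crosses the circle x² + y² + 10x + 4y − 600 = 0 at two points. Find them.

(−30, 0) and (−7, −27)

From the line, y = (−810 − 27x)/23. Substituting:
1258x² + 46546x + 264180 = 0  ⟹  x² + 37x + 210 = 0
x = −7 or x = −30, giving (−7, −27) and (−30, 0).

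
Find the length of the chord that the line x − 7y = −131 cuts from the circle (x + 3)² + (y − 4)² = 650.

Centre (−3, 4), r² = 650. Perpendicular distance d from centre to line = |100| / √50 = 100/√50.
Chord = 2√(r² − d²) = 2·√(450) = 30√2.

30√2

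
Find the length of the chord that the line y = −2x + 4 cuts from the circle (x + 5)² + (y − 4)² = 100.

Substitute y = −2x + 4:
5x² + 10x − 75 = 0  ⟹  x² + 2x − 15 = 0
x = 3 or x = −5, giving (3, −2) and (−5, 14).
|(3, −2) − (−5, 14)| = √((8)² + (−16)²) = 8√5.

8√5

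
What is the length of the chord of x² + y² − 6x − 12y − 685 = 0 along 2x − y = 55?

The distance from (3, 6) to the line is 55/√5, and r² = 730.
Half the chord is √(r² − d²) = √(125), so the full chord is 10√5.

10√5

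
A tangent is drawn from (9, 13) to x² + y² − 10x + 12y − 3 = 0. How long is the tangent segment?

√313

Centre (5, −6), r² = 64. |PO|² = (4)² + (19)² = 377.
By the tangent–radius right angle, tangent length = √(|PO|² − r²) = √313.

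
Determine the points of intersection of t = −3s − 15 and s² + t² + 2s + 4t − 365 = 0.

(−10, 15) and (2, −21)

Express t = −3s − 15 and substitute into the circle:
10s² + 80s − 200 = 0  ⟹  s² + 8s − 20 = 0
s = 2 or s = −10, giving (2, −21) and (−10, 15).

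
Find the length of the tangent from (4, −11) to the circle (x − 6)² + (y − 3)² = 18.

With centre O = (6, 3), |OP|² = 200 and r² = 18.
The tangent meets the radius at right angles, so tangent² = |PO|² − r² = 200 − 18 = 182.

√182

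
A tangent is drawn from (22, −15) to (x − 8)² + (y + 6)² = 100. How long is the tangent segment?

Centre (8, −6), r² = 100. |PO|² = (14)² + (−9)² = 277.
Power of the point: PT² = |PO|² − r² = 177, so PT = √177.

√177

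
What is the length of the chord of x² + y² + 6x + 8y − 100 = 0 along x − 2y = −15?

6√5

Centre (−3, −4), r² = 125. Perpendicular distance d from centre to line = |20| / √5 = 20/√5.
Chord = 2√(r² − d²) = 2·√(45) = 6√5.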